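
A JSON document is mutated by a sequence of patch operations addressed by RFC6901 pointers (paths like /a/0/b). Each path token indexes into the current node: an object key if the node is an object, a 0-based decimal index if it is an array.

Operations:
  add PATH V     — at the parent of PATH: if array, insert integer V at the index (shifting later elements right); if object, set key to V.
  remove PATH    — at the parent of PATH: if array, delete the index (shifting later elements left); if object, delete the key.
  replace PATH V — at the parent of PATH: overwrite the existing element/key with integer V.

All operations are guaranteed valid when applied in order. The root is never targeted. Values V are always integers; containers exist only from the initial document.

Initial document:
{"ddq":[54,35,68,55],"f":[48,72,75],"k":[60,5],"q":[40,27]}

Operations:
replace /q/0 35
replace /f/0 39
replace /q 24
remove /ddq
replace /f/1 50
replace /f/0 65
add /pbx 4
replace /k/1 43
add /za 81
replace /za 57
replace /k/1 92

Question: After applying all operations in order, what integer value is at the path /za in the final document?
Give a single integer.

Answer: 57

Derivation:
After op 1 (replace /q/0 35): {"ddq":[54,35,68,55],"f":[48,72,75],"k":[60,5],"q":[35,27]}
After op 2 (replace /f/0 39): {"ddq":[54,35,68,55],"f":[39,72,75],"k":[60,5],"q":[35,27]}
After op 3 (replace /q 24): {"ddq":[54,35,68,55],"f":[39,72,75],"k":[60,5],"q":24}
After op 4 (remove /ddq): {"f":[39,72,75],"k":[60,5],"q":24}
After op 5 (replace /f/1 50): {"f":[39,50,75],"k":[60,5],"q":24}
After op 6 (replace /f/0 65): {"f":[65,50,75],"k":[60,5],"q":24}
After op 7 (add /pbx 4): {"f":[65,50,75],"k":[60,5],"pbx":4,"q":24}
After op 8 (replace /k/1 43): {"f":[65,50,75],"k":[60,43],"pbx":4,"q":24}
After op 9 (add /za 81): {"f":[65,50,75],"k":[60,43],"pbx":4,"q":24,"za":81}
After op 10 (replace /za 57): {"f":[65,50,75],"k":[60,43],"pbx":4,"q":24,"za":57}
After op 11 (replace /k/1 92): {"f":[65,50,75],"k":[60,92],"pbx":4,"q":24,"za":57}
Value at /za: 57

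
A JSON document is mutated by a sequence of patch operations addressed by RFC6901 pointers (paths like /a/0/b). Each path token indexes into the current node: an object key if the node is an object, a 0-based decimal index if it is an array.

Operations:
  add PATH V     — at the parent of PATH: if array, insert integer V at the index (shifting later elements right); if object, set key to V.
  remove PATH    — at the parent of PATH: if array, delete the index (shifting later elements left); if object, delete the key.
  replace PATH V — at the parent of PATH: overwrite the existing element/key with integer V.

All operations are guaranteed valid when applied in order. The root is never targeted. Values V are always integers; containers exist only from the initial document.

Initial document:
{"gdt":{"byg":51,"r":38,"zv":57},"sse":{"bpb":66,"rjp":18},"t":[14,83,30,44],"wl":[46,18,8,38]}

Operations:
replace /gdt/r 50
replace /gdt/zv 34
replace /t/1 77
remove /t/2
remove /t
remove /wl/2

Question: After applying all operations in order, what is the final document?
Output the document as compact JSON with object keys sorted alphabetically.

After op 1 (replace /gdt/r 50): {"gdt":{"byg":51,"r":50,"zv":57},"sse":{"bpb":66,"rjp":18},"t":[14,83,30,44],"wl":[46,18,8,38]}
After op 2 (replace /gdt/zv 34): {"gdt":{"byg":51,"r":50,"zv":34},"sse":{"bpb":66,"rjp":18},"t":[14,83,30,44],"wl":[46,18,8,38]}
After op 3 (replace /t/1 77): {"gdt":{"byg":51,"r":50,"zv":34},"sse":{"bpb":66,"rjp":18},"t":[14,77,30,44],"wl":[46,18,8,38]}
After op 4 (remove /t/2): {"gdt":{"byg":51,"r":50,"zv":34},"sse":{"bpb":66,"rjp":18},"t":[14,77,44],"wl":[46,18,8,38]}
After op 5 (remove /t): {"gdt":{"byg":51,"r":50,"zv":34},"sse":{"bpb":66,"rjp":18},"wl":[46,18,8,38]}
After op 6 (remove /wl/2): {"gdt":{"byg":51,"r":50,"zv":34},"sse":{"bpb":66,"rjp":18},"wl":[46,18,38]}

Answer: {"gdt":{"byg":51,"r":50,"zv":34},"sse":{"bpb":66,"rjp":18},"wl":[46,18,38]}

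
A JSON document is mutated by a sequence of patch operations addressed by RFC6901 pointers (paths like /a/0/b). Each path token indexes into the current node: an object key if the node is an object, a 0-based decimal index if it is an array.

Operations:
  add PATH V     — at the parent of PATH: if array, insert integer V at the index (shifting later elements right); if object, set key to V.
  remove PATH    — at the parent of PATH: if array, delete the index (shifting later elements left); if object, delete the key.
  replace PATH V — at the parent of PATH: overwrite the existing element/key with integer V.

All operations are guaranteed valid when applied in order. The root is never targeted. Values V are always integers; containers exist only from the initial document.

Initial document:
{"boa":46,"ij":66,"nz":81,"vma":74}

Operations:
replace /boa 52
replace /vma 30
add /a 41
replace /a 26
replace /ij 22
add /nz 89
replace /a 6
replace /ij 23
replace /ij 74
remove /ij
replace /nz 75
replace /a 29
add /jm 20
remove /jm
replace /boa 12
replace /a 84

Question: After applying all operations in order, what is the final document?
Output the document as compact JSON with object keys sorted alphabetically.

Answer: {"a":84,"boa":12,"nz":75,"vma":30}

Derivation:
After op 1 (replace /boa 52): {"boa":52,"ij":66,"nz":81,"vma":74}
After op 2 (replace /vma 30): {"boa":52,"ij":66,"nz":81,"vma":30}
After op 3 (add /a 41): {"a":41,"boa":52,"ij":66,"nz":81,"vma":30}
After op 4 (replace /a 26): {"a":26,"boa":52,"ij":66,"nz":81,"vma":30}
After op 5 (replace /ij 22): {"a":26,"boa":52,"ij":22,"nz":81,"vma":30}
After op 6 (add /nz 89): {"a":26,"boa":52,"ij":22,"nz":89,"vma":30}
After op 7 (replace /a 6): {"a":6,"boa":52,"ij":22,"nz":89,"vma":30}
After op 8 (replace /ij 23): {"a":6,"boa":52,"ij":23,"nz":89,"vma":30}
After op 9 (replace /ij 74): {"a":6,"boa":52,"ij":74,"nz":89,"vma":30}
After op 10 (remove /ij): {"a":6,"boa":52,"nz":89,"vma":30}
After op 11 (replace /nz 75): {"a":6,"boa":52,"nz":75,"vma":30}
After op 12 (replace /a 29): {"a":29,"boa":52,"nz":75,"vma":30}
After op 13 (add /jm 20): {"a":29,"boa":52,"jm":20,"nz":75,"vma":30}
After op 14 (remove /jm): {"a":29,"boa":52,"nz":75,"vma":30}
After op 15 (replace /boa 12): {"a":29,"boa":12,"nz":75,"vma":30}
After op 16 (replace /a 84): {"a":84,"boa":12,"nz":75,"vma":30}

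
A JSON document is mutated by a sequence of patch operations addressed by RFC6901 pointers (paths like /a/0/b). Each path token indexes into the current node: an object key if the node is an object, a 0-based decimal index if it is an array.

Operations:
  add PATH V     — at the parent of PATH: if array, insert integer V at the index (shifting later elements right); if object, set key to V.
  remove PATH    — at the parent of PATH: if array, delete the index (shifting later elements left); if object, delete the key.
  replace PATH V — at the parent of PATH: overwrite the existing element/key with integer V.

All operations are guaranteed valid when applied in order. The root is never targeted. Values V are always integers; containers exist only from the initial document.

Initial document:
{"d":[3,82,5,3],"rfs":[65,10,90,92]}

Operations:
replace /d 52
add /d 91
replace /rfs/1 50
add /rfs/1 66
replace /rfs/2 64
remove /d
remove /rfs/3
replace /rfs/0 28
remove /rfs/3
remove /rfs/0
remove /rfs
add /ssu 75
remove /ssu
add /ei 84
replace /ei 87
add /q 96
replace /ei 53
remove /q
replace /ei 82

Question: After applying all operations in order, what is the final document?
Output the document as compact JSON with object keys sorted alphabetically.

Answer: {"ei":82}

Derivation:
After op 1 (replace /d 52): {"d":52,"rfs":[65,10,90,92]}
After op 2 (add /d 91): {"d":91,"rfs":[65,10,90,92]}
After op 3 (replace /rfs/1 50): {"d":91,"rfs":[65,50,90,92]}
After op 4 (add /rfs/1 66): {"d":91,"rfs":[65,66,50,90,92]}
After op 5 (replace /rfs/2 64): {"d":91,"rfs":[65,66,64,90,92]}
After op 6 (remove /d): {"rfs":[65,66,64,90,92]}
After op 7 (remove /rfs/3): {"rfs":[65,66,64,92]}
After op 8 (replace /rfs/0 28): {"rfs":[28,66,64,92]}
After op 9 (remove /rfs/3): {"rfs":[28,66,64]}
After op 10 (remove /rfs/0): {"rfs":[66,64]}
After op 11 (remove /rfs): {}
After op 12 (add /ssu 75): {"ssu":75}
After op 13 (remove /ssu): {}
After op 14 (add /ei 84): {"ei":84}
After op 15 (replace /ei 87): {"ei":87}
After op 16 (add /q 96): {"ei":87,"q":96}
After op 17 (replace /ei 53): {"ei":53,"q":96}
After op 18 (remove /q): {"ei":53}
After op 19 (replace /ei 82): {"ei":82}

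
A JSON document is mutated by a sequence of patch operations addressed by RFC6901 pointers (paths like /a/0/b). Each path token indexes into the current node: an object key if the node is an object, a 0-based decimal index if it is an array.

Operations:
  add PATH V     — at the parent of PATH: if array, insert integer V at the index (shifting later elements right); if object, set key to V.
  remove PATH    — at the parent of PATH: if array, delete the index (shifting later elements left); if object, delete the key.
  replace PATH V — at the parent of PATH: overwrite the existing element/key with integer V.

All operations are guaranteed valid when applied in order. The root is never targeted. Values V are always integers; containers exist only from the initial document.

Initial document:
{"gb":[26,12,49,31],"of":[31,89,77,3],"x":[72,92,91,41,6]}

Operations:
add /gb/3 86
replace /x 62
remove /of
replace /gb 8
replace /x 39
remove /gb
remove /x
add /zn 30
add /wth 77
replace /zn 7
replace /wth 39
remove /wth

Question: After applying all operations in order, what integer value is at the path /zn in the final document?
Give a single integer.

After op 1 (add /gb/3 86): {"gb":[26,12,49,86,31],"of":[31,89,77,3],"x":[72,92,91,41,6]}
After op 2 (replace /x 62): {"gb":[26,12,49,86,31],"of":[31,89,77,3],"x":62}
After op 3 (remove /of): {"gb":[26,12,49,86,31],"x":62}
After op 4 (replace /gb 8): {"gb":8,"x":62}
After op 5 (replace /x 39): {"gb":8,"x":39}
After op 6 (remove /gb): {"x":39}
After op 7 (remove /x): {}
After op 8 (add /zn 30): {"zn":30}
After op 9 (add /wth 77): {"wth":77,"zn":30}
After op 10 (replace /zn 7): {"wth":77,"zn":7}
After op 11 (replace /wth 39): {"wth":39,"zn":7}
After op 12 (remove /wth): {"zn":7}
Value at /zn: 7

Answer: 7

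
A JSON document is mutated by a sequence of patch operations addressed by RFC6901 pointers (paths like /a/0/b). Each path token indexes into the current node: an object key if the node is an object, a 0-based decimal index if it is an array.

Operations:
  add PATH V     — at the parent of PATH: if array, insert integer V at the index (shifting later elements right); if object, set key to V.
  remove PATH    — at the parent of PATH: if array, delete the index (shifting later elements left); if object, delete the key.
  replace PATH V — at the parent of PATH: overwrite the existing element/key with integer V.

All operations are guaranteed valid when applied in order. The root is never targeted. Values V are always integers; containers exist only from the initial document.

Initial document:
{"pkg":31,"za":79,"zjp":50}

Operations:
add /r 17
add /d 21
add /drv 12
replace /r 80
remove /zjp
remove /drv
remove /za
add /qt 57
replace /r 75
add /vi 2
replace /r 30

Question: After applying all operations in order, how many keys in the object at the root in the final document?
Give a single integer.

After op 1 (add /r 17): {"pkg":31,"r":17,"za":79,"zjp":50}
After op 2 (add /d 21): {"d":21,"pkg":31,"r":17,"za":79,"zjp":50}
After op 3 (add /drv 12): {"d":21,"drv":12,"pkg":31,"r":17,"za":79,"zjp":50}
After op 4 (replace /r 80): {"d":21,"drv":12,"pkg":31,"r":80,"za":79,"zjp":50}
After op 5 (remove /zjp): {"d":21,"drv":12,"pkg":31,"r":80,"za":79}
After op 6 (remove /drv): {"d":21,"pkg":31,"r":80,"za":79}
After op 7 (remove /za): {"d":21,"pkg":31,"r":80}
After op 8 (add /qt 57): {"d":21,"pkg":31,"qt":57,"r":80}
After op 9 (replace /r 75): {"d":21,"pkg":31,"qt":57,"r":75}
After op 10 (add /vi 2): {"d":21,"pkg":31,"qt":57,"r":75,"vi":2}
After op 11 (replace /r 30): {"d":21,"pkg":31,"qt":57,"r":30,"vi":2}
Size at the root: 5

Answer: 5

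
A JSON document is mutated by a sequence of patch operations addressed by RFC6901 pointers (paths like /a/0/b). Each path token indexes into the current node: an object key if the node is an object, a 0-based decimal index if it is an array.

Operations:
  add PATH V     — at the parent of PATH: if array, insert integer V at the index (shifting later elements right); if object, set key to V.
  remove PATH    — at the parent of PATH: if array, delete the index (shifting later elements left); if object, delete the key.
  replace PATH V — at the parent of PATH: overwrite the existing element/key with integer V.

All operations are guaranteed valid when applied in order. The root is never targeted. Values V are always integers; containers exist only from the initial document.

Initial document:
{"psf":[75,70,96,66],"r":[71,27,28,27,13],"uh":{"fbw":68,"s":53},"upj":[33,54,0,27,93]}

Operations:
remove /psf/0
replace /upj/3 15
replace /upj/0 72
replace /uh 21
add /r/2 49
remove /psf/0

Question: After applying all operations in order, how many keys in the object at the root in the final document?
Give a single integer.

After op 1 (remove /psf/0): {"psf":[70,96,66],"r":[71,27,28,27,13],"uh":{"fbw":68,"s":53},"upj":[33,54,0,27,93]}
After op 2 (replace /upj/3 15): {"psf":[70,96,66],"r":[71,27,28,27,13],"uh":{"fbw":68,"s":53},"upj":[33,54,0,15,93]}
After op 3 (replace /upj/0 72): {"psf":[70,96,66],"r":[71,27,28,27,13],"uh":{"fbw":68,"s":53},"upj":[72,54,0,15,93]}
After op 4 (replace /uh 21): {"psf":[70,96,66],"r":[71,27,28,27,13],"uh":21,"upj":[72,54,0,15,93]}
After op 5 (add /r/2 49): {"psf":[70,96,66],"r":[71,27,49,28,27,13],"uh":21,"upj":[72,54,0,15,93]}
After op 6 (remove /psf/0): {"psf":[96,66],"r":[71,27,49,28,27,13],"uh":21,"upj":[72,54,0,15,93]}
Size at the root: 4

Answer: 4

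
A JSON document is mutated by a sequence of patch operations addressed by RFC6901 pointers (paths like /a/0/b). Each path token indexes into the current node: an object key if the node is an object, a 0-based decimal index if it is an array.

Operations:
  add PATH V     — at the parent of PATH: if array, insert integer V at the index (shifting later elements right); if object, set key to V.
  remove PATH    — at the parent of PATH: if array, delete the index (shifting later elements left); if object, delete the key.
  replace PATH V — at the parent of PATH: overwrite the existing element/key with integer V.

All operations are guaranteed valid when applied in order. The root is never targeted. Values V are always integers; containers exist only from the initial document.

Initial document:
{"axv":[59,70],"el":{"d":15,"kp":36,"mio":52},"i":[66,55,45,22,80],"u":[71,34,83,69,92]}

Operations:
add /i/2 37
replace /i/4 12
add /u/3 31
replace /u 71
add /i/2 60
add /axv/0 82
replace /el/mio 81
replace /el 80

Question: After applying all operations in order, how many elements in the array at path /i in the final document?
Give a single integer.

Answer: 7

Derivation:
After op 1 (add /i/2 37): {"axv":[59,70],"el":{"d":15,"kp":36,"mio":52},"i":[66,55,37,45,22,80],"u":[71,34,83,69,92]}
After op 2 (replace /i/4 12): {"axv":[59,70],"el":{"d":15,"kp":36,"mio":52},"i":[66,55,37,45,12,80],"u":[71,34,83,69,92]}
After op 3 (add /u/3 31): {"axv":[59,70],"el":{"d":15,"kp":36,"mio":52},"i":[66,55,37,45,12,80],"u":[71,34,83,31,69,92]}
After op 4 (replace /u 71): {"axv":[59,70],"el":{"d":15,"kp":36,"mio":52},"i":[66,55,37,45,12,80],"u":71}
After op 5 (add /i/2 60): {"axv":[59,70],"el":{"d":15,"kp":36,"mio":52},"i":[66,55,60,37,45,12,80],"u":71}
After op 6 (add /axv/0 82): {"axv":[82,59,70],"el":{"d":15,"kp":36,"mio":52},"i":[66,55,60,37,45,12,80],"u":71}
After op 7 (replace /el/mio 81): {"axv":[82,59,70],"el":{"d":15,"kp":36,"mio":81},"i":[66,55,60,37,45,12,80],"u":71}
After op 8 (replace /el 80): {"axv":[82,59,70],"el":80,"i":[66,55,60,37,45,12,80],"u":71}
Size at path /i: 7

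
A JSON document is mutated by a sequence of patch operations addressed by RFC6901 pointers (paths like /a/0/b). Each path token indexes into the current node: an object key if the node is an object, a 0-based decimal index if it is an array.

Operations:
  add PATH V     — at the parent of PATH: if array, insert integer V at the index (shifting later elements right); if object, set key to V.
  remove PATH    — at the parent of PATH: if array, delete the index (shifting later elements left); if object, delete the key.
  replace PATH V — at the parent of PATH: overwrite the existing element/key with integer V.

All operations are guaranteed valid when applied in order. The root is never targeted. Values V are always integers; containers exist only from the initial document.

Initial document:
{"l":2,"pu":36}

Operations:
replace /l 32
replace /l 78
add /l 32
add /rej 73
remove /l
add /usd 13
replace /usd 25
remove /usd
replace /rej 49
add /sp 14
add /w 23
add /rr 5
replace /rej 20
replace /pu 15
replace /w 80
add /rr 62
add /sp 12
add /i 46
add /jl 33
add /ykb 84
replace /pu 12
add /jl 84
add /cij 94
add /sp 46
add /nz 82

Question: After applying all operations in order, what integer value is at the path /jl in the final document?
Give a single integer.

Answer: 84

Derivation:
After op 1 (replace /l 32): {"l":32,"pu":36}
After op 2 (replace /l 78): {"l":78,"pu":36}
After op 3 (add /l 32): {"l":32,"pu":36}
After op 4 (add /rej 73): {"l":32,"pu":36,"rej":73}
After op 5 (remove /l): {"pu":36,"rej":73}
After op 6 (add /usd 13): {"pu":36,"rej":73,"usd":13}
After op 7 (replace /usd 25): {"pu":36,"rej":73,"usd":25}
After op 8 (remove /usd): {"pu":36,"rej":73}
After op 9 (replace /rej 49): {"pu":36,"rej":49}
After op 10 (add /sp 14): {"pu":36,"rej":49,"sp":14}
After op 11 (add /w 23): {"pu":36,"rej":49,"sp":14,"w":23}
After op 12 (add /rr 5): {"pu":36,"rej":49,"rr":5,"sp":14,"w":23}
After op 13 (replace /rej 20): {"pu":36,"rej":20,"rr":5,"sp":14,"w":23}
After op 14 (replace /pu 15): {"pu":15,"rej":20,"rr":5,"sp":14,"w":23}
After op 15 (replace /w 80): {"pu":15,"rej":20,"rr":5,"sp":14,"w":80}
After op 16 (add /rr 62): {"pu":15,"rej":20,"rr":62,"sp":14,"w":80}
After op 17 (add /sp 12): {"pu":15,"rej":20,"rr":62,"sp":12,"w":80}
After op 18 (add /i 46): {"i":46,"pu":15,"rej":20,"rr":62,"sp":12,"w":80}
After op 19 (add /jl 33): {"i":46,"jl":33,"pu":15,"rej":20,"rr":62,"sp":12,"w":80}
After op 20 (add /ykb 84): {"i":46,"jl":33,"pu":15,"rej":20,"rr":62,"sp":12,"w":80,"ykb":84}
After op 21 (replace /pu 12): {"i":46,"jl":33,"pu":12,"rej":20,"rr":62,"sp":12,"w":80,"ykb":84}
After op 22 (add /jl 84): {"i":46,"jl":84,"pu":12,"rej":20,"rr":62,"sp":12,"w":80,"ykb":84}
After op 23 (add /cij 94): {"cij":94,"i":46,"jl":84,"pu":12,"rej":20,"rr":62,"sp":12,"w":80,"ykb":84}
After op 24 (add /sp 46): {"cij":94,"i":46,"jl":84,"pu":12,"rej":20,"rr":62,"sp":46,"w":80,"ykb":84}
After op 25 (add /nz 82): {"cij":94,"i":46,"jl":84,"nz":82,"pu":12,"rej":20,"rr":62,"sp":46,"w":80,"ykb":84}
Value at /jl: 84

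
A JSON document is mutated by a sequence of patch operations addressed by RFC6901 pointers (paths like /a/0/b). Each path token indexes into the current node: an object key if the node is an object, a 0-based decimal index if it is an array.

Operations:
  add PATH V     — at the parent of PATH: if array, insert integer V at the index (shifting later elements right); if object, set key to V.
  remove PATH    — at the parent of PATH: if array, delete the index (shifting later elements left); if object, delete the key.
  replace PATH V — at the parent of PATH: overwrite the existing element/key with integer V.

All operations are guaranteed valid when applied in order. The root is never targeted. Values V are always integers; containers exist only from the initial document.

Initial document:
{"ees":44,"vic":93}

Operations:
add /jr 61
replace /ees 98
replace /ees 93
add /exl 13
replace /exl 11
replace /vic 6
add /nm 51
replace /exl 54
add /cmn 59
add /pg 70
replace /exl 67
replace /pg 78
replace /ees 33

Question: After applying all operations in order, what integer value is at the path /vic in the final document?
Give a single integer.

Answer: 6

Derivation:
After op 1 (add /jr 61): {"ees":44,"jr":61,"vic":93}
After op 2 (replace /ees 98): {"ees":98,"jr":61,"vic":93}
After op 3 (replace /ees 93): {"ees":93,"jr":61,"vic":93}
After op 4 (add /exl 13): {"ees":93,"exl":13,"jr":61,"vic":93}
After op 5 (replace /exl 11): {"ees":93,"exl":11,"jr":61,"vic":93}
After op 6 (replace /vic 6): {"ees":93,"exl":11,"jr":61,"vic":6}
After op 7 (add /nm 51): {"ees":93,"exl":11,"jr":61,"nm":51,"vic":6}
After op 8 (replace /exl 54): {"ees":93,"exl":54,"jr":61,"nm":51,"vic":6}
After op 9 (add /cmn 59): {"cmn":59,"ees":93,"exl":54,"jr":61,"nm":51,"vic":6}
After op 10 (add /pg 70): {"cmn":59,"ees":93,"exl":54,"jr":61,"nm":51,"pg":70,"vic":6}
After op 11 (replace /exl 67): {"cmn":59,"ees":93,"exl":67,"jr":61,"nm":51,"pg":70,"vic":6}
After op 12 (replace /pg 78): {"cmn":59,"ees":93,"exl":67,"jr":61,"nm":51,"pg":78,"vic":6}
After op 13 (replace /ees 33): {"cmn":59,"ees":33,"exl":67,"jr":61,"nm":51,"pg":78,"vic":6}
Value at /vic: 6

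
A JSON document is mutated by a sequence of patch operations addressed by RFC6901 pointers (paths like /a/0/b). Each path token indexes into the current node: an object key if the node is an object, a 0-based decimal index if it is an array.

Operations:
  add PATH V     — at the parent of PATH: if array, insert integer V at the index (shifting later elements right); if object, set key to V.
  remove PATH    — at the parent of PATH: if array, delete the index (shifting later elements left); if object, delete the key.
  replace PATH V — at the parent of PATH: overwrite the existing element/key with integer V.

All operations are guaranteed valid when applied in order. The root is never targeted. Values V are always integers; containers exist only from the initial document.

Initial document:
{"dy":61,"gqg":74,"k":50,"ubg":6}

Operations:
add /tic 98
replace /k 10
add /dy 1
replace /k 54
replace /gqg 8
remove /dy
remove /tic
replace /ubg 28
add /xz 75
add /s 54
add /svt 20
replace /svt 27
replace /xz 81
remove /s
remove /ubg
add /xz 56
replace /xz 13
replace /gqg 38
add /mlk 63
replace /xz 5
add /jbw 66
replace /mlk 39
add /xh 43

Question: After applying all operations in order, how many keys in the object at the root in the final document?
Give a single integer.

After op 1 (add /tic 98): {"dy":61,"gqg":74,"k":50,"tic":98,"ubg":6}
After op 2 (replace /k 10): {"dy":61,"gqg":74,"k":10,"tic":98,"ubg":6}
After op 3 (add /dy 1): {"dy":1,"gqg":74,"k":10,"tic":98,"ubg":6}
After op 4 (replace /k 54): {"dy":1,"gqg":74,"k":54,"tic":98,"ubg":6}
After op 5 (replace /gqg 8): {"dy":1,"gqg":8,"k":54,"tic":98,"ubg":6}
After op 6 (remove /dy): {"gqg":8,"k":54,"tic":98,"ubg":6}
After op 7 (remove /tic): {"gqg":8,"k":54,"ubg":6}
After op 8 (replace /ubg 28): {"gqg":8,"k":54,"ubg":28}
After op 9 (add /xz 75): {"gqg":8,"k":54,"ubg":28,"xz":75}
After op 10 (add /s 54): {"gqg":8,"k":54,"s":54,"ubg":28,"xz":75}
After op 11 (add /svt 20): {"gqg":8,"k":54,"s":54,"svt":20,"ubg":28,"xz":75}
After op 12 (replace /svt 27): {"gqg":8,"k":54,"s":54,"svt":27,"ubg":28,"xz":75}
After op 13 (replace /xz 81): {"gqg":8,"k":54,"s":54,"svt":27,"ubg":28,"xz":81}
After op 14 (remove /s): {"gqg":8,"k":54,"svt":27,"ubg":28,"xz":81}
After op 15 (remove /ubg): {"gqg":8,"k":54,"svt":27,"xz":81}
After op 16 (add /xz 56): {"gqg":8,"k":54,"svt":27,"xz":56}
After op 17 (replace /xz 13): {"gqg":8,"k":54,"svt":27,"xz":13}
After op 18 (replace /gqg 38): {"gqg":38,"k":54,"svt":27,"xz":13}
After op 19 (add /mlk 63): {"gqg":38,"k":54,"mlk":63,"svt":27,"xz":13}
After op 20 (replace /xz 5): {"gqg":38,"k":54,"mlk":63,"svt":27,"xz":5}
After op 21 (add /jbw 66): {"gqg":38,"jbw":66,"k":54,"mlk":63,"svt":27,"xz":5}
After op 22 (replace /mlk 39): {"gqg":38,"jbw":66,"k":54,"mlk":39,"svt":27,"xz":5}
After op 23 (add /xh 43): {"gqg":38,"jbw":66,"k":54,"mlk":39,"svt":27,"xh":43,"xz":5}
Size at the root: 7

Answer: 7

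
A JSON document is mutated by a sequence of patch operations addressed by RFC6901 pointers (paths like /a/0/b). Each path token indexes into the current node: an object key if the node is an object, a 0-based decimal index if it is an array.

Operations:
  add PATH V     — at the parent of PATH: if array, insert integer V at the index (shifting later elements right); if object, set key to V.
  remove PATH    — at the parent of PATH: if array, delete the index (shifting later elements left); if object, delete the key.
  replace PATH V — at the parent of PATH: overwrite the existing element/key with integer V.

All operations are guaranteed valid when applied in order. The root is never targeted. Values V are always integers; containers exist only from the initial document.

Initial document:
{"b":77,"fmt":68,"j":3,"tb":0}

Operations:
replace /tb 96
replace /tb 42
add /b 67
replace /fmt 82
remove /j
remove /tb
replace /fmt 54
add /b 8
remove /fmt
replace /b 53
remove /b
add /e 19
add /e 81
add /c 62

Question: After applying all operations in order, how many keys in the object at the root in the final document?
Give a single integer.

After op 1 (replace /tb 96): {"b":77,"fmt":68,"j":3,"tb":96}
After op 2 (replace /tb 42): {"b":77,"fmt":68,"j":3,"tb":42}
After op 3 (add /b 67): {"b":67,"fmt":68,"j":3,"tb":42}
After op 4 (replace /fmt 82): {"b":67,"fmt":82,"j":3,"tb":42}
After op 5 (remove /j): {"b":67,"fmt":82,"tb":42}
After op 6 (remove /tb): {"b":67,"fmt":82}
After op 7 (replace /fmt 54): {"b":67,"fmt":54}
After op 8 (add /b 8): {"b":8,"fmt":54}
After op 9 (remove /fmt): {"b":8}
After op 10 (replace /b 53): {"b":53}
After op 11 (remove /b): {}
After op 12 (add /e 19): {"e":19}
After op 13 (add /e 81): {"e":81}
After op 14 (add /c 62): {"c":62,"e":81}
Size at the root: 2

Answer: 2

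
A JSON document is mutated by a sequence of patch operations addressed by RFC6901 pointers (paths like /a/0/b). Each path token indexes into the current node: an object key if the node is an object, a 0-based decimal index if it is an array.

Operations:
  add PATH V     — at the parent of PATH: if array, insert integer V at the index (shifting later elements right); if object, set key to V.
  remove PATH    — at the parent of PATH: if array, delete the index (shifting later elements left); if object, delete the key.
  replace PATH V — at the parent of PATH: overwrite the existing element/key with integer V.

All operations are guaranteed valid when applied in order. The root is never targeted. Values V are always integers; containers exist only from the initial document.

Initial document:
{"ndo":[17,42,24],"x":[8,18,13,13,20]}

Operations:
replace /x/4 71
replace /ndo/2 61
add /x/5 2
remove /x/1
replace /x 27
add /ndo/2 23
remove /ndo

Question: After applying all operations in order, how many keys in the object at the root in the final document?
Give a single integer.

After op 1 (replace /x/4 71): {"ndo":[17,42,24],"x":[8,18,13,13,71]}
After op 2 (replace /ndo/2 61): {"ndo":[17,42,61],"x":[8,18,13,13,71]}
After op 3 (add /x/5 2): {"ndo":[17,42,61],"x":[8,18,13,13,71,2]}
After op 4 (remove /x/1): {"ndo":[17,42,61],"x":[8,13,13,71,2]}
After op 5 (replace /x 27): {"ndo":[17,42,61],"x":27}
After op 6 (add /ndo/2 23): {"ndo":[17,42,23,61],"x":27}
After op 7 (remove /ndo): {"x":27}
Size at the root: 1

Answer: 1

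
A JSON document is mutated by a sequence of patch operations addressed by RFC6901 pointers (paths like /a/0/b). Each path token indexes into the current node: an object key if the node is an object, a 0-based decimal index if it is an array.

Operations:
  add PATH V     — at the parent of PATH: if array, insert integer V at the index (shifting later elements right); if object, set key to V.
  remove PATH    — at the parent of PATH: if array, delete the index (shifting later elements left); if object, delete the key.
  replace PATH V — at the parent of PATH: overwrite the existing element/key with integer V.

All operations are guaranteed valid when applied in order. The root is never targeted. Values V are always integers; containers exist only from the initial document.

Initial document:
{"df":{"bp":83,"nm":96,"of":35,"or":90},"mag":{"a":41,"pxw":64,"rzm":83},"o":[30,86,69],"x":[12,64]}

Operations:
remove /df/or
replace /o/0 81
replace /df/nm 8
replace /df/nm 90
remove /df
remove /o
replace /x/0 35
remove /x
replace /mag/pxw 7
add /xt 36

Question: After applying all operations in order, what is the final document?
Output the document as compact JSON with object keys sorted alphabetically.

Answer: {"mag":{"a":41,"pxw":7,"rzm":83},"xt":36}

Derivation:
After op 1 (remove /df/or): {"df":{"bp":83,"nm":96,"of":35},"mag":{"a":41,"pxw":64,"rzm":83},"o":[30,86,69],"x":[12,64]}
After op 2 (replace /o/0 81): {"df":{"bp":83,"nm":96,"of":35},"mag":{"a":41,"pxw":64,"rzm":83},"o":[81,86,69],"x":[12,64]}
After op 3 (replace /df/nm 8): {"df":{"bp":83,"nm":8,"of":35},"mag":{"a":41,"pxw":64,"rzm":83},"o":[81,86,69],"x":[12,64]}
After op 4 (replace /df/nm 90): {"df":{"bp":83,"nm":90,"of":35},"mag":{"a":41,"pxw":64,"rzm":83},"o":[81,86,69],"x":[12,64]}
After op 5 (remove /df): {"mag":{"a":41,"pxw":64,"rzm":83},"o":[81,86,69],"x":[12,64]}
After op 6 (remove /o): {"mag":{"a":41,"pxw":64,"rzm":83},"x":[12,64]}
After op 7 (replace /x/0 35): {"mag":{"a":41,"pxw":64,"rzm":83},"x":[35,64]}
After op 8 (remove /x): {"mag":{"a":41,"pxw":64,"rzm":83}}
After op 9 (replace /mag/pxw 7): {"mag":{"a":41,"pxw":7,"rzm":83}}
After op 10 (add /xt 36): {"mag":{"a":41,"pxw":7,"rzm":83},"xt":36}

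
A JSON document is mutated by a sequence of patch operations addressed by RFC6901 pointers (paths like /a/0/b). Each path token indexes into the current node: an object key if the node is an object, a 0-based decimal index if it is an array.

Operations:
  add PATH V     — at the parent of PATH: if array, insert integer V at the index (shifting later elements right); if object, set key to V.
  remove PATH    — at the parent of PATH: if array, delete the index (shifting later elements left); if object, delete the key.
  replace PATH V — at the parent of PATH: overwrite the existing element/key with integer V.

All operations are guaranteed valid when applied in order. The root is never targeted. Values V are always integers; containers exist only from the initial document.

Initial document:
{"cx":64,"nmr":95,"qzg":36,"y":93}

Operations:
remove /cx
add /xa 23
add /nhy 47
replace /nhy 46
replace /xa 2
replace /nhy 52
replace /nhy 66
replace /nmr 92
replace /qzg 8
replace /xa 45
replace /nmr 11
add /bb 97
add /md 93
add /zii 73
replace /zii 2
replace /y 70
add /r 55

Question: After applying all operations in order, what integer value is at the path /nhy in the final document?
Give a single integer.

After op 1 (remove /cx): {"nmr":95,"qzg":36,"y":93}
After op 2 (add /xa 23): {"nmr":95,"qzg":36,"xa":23,"y":93}
After op 3 (add /nhy 47): {"nhy":47,"nmr":95,"qzg":36,"xa":23,"y":93}
After op 4 (replace /nhy 46): {"nhy":46,"nmr":95,"qzg":36,"xa":23,"y":93}
After op 5 (replace /xa 2): {"nhy":46,"nmr":95,"qzg":36,"xa":2,"y":93}
After op 6 (replace /nhy 52): {"nhy":52,"nmr":95,"qzg":36,"xa":2,"y":93}
After op 7 (replace /nhy 66): {"nhy":66,"nmr":95,"qzg":36,"xa":2,"y":93}
After op 8 (replace /nmr 92): {"nhy":66,"nmr":92,"qzg":36,"xa":2,"y":93}
After op 9 (replace /qzg 8): {"nhy":66,"nmr":92,"qzg":8,"xa":2,"y":93}
After op 10 (replace /xa 45): {"nhy":66,"nmr":92,"qzg":8,"xa":45,"y":93}
After op 11 (replace /nmr 11): {"nhy":66,"nmr":11,"qzg":8,"xa":45,"y":93}
After op 12 (add /bb 97): {"bb":97,"nhy":66,"nmr":11,"qzg":8,"xa":45,"y":93}
After op 13 (add /md 93): {"bb":97,"md":93,"nhy":66,"nmr":11,"qzg":8,"xa":45,"y":93}
After op 14 (add /zii 73): {"bb":97,"md":93,"nhy":66,"nmr":11,"qzg":8,"xa":45,"y":93,"zii":73}
After op 15 (replace /zii 2): {"bb":97,"md":93,"nhy":66,"nmr":11,"qzg":8,"xa":45,"y":93,"zii":2}
After op 16 (replace /y 70): {"bb":97,"md":93,"nhy":66,"nmr":11,"qzg":8,"xa":45,"y":70,"zii":2}
After op 17 (add /r 55): {"bb":97,"md":93,"nhy":66,"nmr":11,"qzg":8,"r":55,"xa":45,"y":70,"zii":2}
Value at /nhy: 66

Answer: 66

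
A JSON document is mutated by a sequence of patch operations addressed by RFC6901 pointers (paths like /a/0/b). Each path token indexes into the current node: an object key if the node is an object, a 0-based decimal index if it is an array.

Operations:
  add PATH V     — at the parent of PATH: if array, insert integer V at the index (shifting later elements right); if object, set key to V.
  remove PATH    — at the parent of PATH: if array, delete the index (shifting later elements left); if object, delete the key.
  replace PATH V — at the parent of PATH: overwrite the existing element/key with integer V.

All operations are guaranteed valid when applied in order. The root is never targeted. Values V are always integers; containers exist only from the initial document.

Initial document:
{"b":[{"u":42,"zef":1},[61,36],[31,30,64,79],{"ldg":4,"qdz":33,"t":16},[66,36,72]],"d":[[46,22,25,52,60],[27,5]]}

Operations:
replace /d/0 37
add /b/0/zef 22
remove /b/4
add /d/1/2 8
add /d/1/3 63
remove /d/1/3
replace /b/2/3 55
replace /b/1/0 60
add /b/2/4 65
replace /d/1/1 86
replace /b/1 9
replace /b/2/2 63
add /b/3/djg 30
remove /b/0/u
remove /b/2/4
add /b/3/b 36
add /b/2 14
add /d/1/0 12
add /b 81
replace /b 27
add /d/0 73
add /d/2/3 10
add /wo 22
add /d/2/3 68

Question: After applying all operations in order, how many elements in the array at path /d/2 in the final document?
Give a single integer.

After op 1 (replace /d/0 37): {"b":[{"u":42,"zef":1},[61,36],[31,30,64,79],{"ldg":4,"qdz":33,"t":16},[66,36,72]],"d":[37,[27,5]]}
After op 2 (add /b/0/zef 22): {"b":[{"u":42,"zef":22},[61,36],[31,30,64,79],{"ldg":4,"qdz":33,"t":16},[66,36,72]],"d":[37,[27,5]]}
After op 3 (remove /b/4): {"b":[{"u":42,"zef":22},[61,36],[31,30,64,79],{"ldg":4,"qdz":33,"t":16}],"d":[37,[27,5]]}
After op 4 (add /d/1/2 8): {"b":[{"u":42,"zef":22},[61,36],[31,30,64,79],{"ldg":4,"qdz":33,"t":16}],"d":[37,[27,5,8]]}
After op 5 (add /d/1/3 63): {"b":[{"u":42,"zef":22},[61,36],[31,30,64,79],{"ldg":4,"qdz":33,"t":16}],"d":[37,[27,5,8,63]]}
After op 6 (remove /d/1/3): {"b":[{"u":42,"zef":22},[61,36],[31,30,64,79],{"ldg":4,"qdz":33,"t":16}],"d":[37,[27,5,8]]}
After op 7 (replace /b/2/3 55): {"b":[{"u":42,"zef":22},[61,36],[31,30,64,55],{"ldg":4,"qdz":33,"t":16}],"d":[37,[27,5,8]]}
After op 8 (replace /b/1/0 60): {"b":[{"u":42,"zef":22},[60,36],[31,30,64,55],{"ldg":4,"qdz":33,"t":16}],"d":[37,[27,5,8]]}
After op 9 (add /b/2/4 65): {"b":[{"u":42,"zef":22},[60,36],[31,30,64,55,65],{"ldg":4,"qdz":33,"t":16}],"d":[37,[27,5,8]]}
After op 10 (replace /d/1/1 86): {"b":[{"u":42,"zef":22},[60,36],[31,30,64,55,65],{"ldg":4,"qdz":33,"t":16}],"d":[37,[27,86,8]]}
After op 11 (replace /b/1 9): {"b":[{"u":42,"zef":22},9,[31,30,64,55,65],{"ldg":4,"qdz":33,"t":16}],"d":[37,[27,86,8]]}
After op 12 (replace /b/2/2 63): {"b":[{"u":42,"zef":22},9,[31,30,63,55,65],{"ldg":4,"qdz":33,"t":16}],"d":[37,[27,86,8]]}
After op 13 (add /b/3/djg 30): {"b":[{"u":42,"zef":22},9,[31,30,63,55,65],{"djg":30,"ldg":4,"qdz":33,"t":16}],"d":[37,[27,86,8]]}
After op 14 (remove /b/0/u): {"b":[{"zef":22},9,[31,30,63,55,65],{"djg":30,"ldg":4,"qdz":33,"t":16}],"d":[37,[27,86,8]]}
After op 15 (remove /b/2/4): {"b":[{"zef":22},9,[31,30,63,55],{"djg":30,"ldg":4,"qdz":33,"t":16}],"d":[37,[27,86,8]]}
After op 16 (add /b/3/b 36): {"b":[{"zef":22},9,[31,30,63,55],{"b":36,"djg":30,"ldg":4,"qdz":33,"t":16}],"d":[37,[27,86,8]]}
After op 17 (add /b/2 14): {"b":[{"zef":22},9,14,[31,30,63,55],{"b":36,"djg":30,"ldg":4,"qdz":33,"t":16}],"d":[37,[27,86,8]]}
After op 18 (add /d/1/0 12): {"b":[{"zef":22},9,14,[31,30,63,55],{"b":36,"djg":30,"ldg":4,"qdz":33,"t":16}],"d":[37,[12,27,86,8]]}
After op 19 (add /b 81): {"b":81,"d":[37,[12,27,86,8]]}
After op 20 (replace /b 27): {"b":27,"d":[37,[12,27,86,8]]}
After op 21 (add /d/0 73): {"b":27,"d":[73,37,[12,27,86,8]]}
After op 22 (add /d/2/3 10): {"b":27,"d":[73,37,[12,27,86,10,8]]}
After op 23 (add /wo 22): {"b":27,"d":[73,37,[12,27,86,10,8]],"wo":22}
After op 24 (add /d/2/3 68): {"b":27,"d":[73,37,[12,27,86,68,10,8]],"wo":22}
Size at path /d/2: 6

Answer: 6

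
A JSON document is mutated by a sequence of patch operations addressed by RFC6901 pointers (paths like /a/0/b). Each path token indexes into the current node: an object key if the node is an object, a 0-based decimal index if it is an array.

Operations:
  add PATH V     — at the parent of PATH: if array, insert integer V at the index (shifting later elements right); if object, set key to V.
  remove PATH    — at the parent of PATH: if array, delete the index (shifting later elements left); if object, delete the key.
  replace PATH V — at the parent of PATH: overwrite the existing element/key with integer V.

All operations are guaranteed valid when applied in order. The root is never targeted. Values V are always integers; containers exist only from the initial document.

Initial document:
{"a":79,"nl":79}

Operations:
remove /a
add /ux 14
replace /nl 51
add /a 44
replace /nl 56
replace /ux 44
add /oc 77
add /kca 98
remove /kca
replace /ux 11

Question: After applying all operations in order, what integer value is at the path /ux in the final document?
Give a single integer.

Answer: 11

Derivation:
After op 1 (remove /a): {"nl":79}
After op 2 (add /ux 14): {"nl":79,"ux":14}
After op 3 (replace /nl 51): {"nl":51,"ux":14}
After op 4 (add /a 44): {"a":44,"nl":51,"ux":14}
After op 5 (replace /nl 56): {"a":44,"nl":56,"ux":14}
After op 6 (replace /ux 44): {"a":44,"nl":56,"ux":44}
After op 7 (add /oc 77): {"a":44,"nl":56,"oc":77,"ux":44}
After op 8 (add /kca 98): {"a":44,"kca":98,"nl":56,"oc":77,"ux":44}
After op 9 (remove /kca): {"a":44,"nl":56,"oc":77,"ux":44}
After op 10 (replace /ux 11): {"a":44,"nl":56,"oc":77,"ux":11}
Value at /ux: 11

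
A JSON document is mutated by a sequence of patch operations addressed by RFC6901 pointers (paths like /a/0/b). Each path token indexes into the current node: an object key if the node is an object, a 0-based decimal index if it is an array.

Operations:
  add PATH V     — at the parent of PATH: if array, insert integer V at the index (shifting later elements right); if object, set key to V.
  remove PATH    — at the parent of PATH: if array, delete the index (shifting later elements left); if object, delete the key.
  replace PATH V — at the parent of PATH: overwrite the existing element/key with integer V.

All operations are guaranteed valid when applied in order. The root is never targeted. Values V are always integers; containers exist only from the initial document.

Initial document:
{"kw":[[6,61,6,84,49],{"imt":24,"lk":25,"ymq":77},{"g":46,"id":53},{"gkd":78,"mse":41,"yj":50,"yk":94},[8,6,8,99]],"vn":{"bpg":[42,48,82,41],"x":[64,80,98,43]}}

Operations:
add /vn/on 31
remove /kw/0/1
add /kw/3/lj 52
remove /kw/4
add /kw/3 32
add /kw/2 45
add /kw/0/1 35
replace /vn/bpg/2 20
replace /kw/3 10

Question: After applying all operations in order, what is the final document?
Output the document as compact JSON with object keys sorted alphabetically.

Answer: {"kw":[[6,35,6,84,49],{"imt":24,"lk":25,"ymq":77},45,10,32,{"gkd":78,"lj":52,"mse":41,"yj":50,"yk":94}],"vn":{"bpg":[42,48,20,41],"on":31,"x":[64,80,98,43]}}

Derivation:
After op 1 (add /vn/on 31): {"kw":[[6,61,6,84,49],{"imt":24,"lk":25,"ymq":77},{"g":46,"id":53},{"gkd":78,"mse":41,"yj":50,"yk":94},[8,6,8,99]],"vn":{"bpg":[42,48,82,41],"on":31,"x":[64,80,98,43]}}
After op 2 (remove /kw/0/1): {"kw":[[6,6,84,49],{"imt":24,"lk":25,"ymq":77},{"g":46,"id":53},{"gkd":78,"mse":41,"yj":50,"yk":94},[8,6,8,99]],"vn":{"bpg":[42,48,82,41],"on":31,"x":[64,80,98,43]}}
After op 3 (add /kw/3/lj 52): {"kw":[[6,6,84,49],{"imt":24,"lk":25,"ymq":77},{"g":46,"id":53},{"gkd":78,"lj":52,"mse":41,"yj":50,"yk":94},[8,6,8,99]],"vn":{"bpg":[42,48,82,41],"on":31,"x":[64,80,98,43]}}
After op 4 (remove /kw/4): {"kw":[[6,6,84,49],{"imt":24,"lk":25,"ymq":77},{"g":46,"id":53},{"gkd":78,"lj":52,"mse":41,"yj":50,"yk":94}],"vn":{"bpg":[42,48,82,41],"on":31,"x":[64,80,98,43]}}
After op 5 (add /kw/3 32): {"kw":[[6,6,84,49],{"imt":24,"lk":25,"ymq":77},{"g":46,"id":53},32,{"gkd":78,"lj":52,"mse":41,"yj":50,"yk":94}],"vn":{"bpg":[42,48,82,41],"on":31,"x":[64,80,98,43]}}
After op 6 (add /kw/2 45): {"kw":[[6,6,84,49],{"imt":24,"lk":25,"ymq":77},45,{"g":46,"id":53},32,{"gkd":78,"lj":52,"mse":41,"yj":50,"yk":94}],"vn":{"bpg":[42,48,82,41],"on":31,"x":[64,80,98,43]}}
After op 7 (add /kw/0/1 35): {"kw":[[6,35,6,84,49],{"imt":24,"lk":25,"ymq":77},45,{"g":46,"id":53},32,{"gkd":78,"lj":52,"mse":41,"yj":50,"yk":94}],"vn":{"bpg":[42,48,82,41],"on":31,"x":[64,80,98,43]}}
After op 8 (replace /vn/bpg/2 20): {"kw":[[6,35,6,84,49],{"imt":24,"lk":25,"ymq":77},45,{"g":46,"id":53},32,{"gkd":78,"lj":52,"mse":41,"yj":50,"yk":94}],"vn":{"bpg":[42,48,20,41],"on":31,"x":[64,80,98,43]}}
After op 9 (replace /kw/3 10): {"kw":[[6,35,6,84,49],{"imt":24,"lk":25,"ymq":77},45,10,32,{"gkd":78,"lj":52,"mse":41,"yj":50,"yk":94}],"vn":{"bpg":[42,48,20,41],"on":31,"x":[64,80,98,43]}}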